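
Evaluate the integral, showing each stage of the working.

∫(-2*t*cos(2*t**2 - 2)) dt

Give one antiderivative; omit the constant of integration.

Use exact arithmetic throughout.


Step 1. Substitute u = t**2 - 1, turning ∫(-2*t*cos(2*t**2 - 2)) dt into ∫(-cos(2*u)) du: now ∫(-cos(2*u)) du.
Step 2. Evaluate the standard form: now -sin(2*u)/2.
Step 3. Substitute back u = t**2 - 1: now -sin(2*t**2 - 2)/2.
Answer: -sin(2*t**2 - 2)/2.


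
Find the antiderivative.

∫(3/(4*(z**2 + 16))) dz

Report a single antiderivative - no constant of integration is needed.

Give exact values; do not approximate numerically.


Answer: 3*atan(z/4)/16.


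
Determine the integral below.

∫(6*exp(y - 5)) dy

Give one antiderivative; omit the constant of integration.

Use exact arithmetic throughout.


Answer: 6*exp(y - 5).


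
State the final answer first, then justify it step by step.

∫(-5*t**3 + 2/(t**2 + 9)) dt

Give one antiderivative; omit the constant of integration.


The answer is -5*t**4/4 + 2*atan(t/3)/3.
Step 1. Rewrite: now ∫(-5*t**3) dt + ∫(2/(t**2 + 9)) dt.
Step 2. Evaluate the standard form: now -5*t**4/4 + ∫(2/(t**2 + 9)) dt.
Step 3. Evaluate the standard form: now -5*t**4/4 + 2*atan(t/3)/3.
Answer: -5*t**4/4 + 2*atan(t/3)/3.


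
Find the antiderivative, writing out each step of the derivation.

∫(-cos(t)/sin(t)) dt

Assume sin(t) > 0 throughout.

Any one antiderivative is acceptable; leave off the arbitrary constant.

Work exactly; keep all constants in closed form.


Step 1. Substitute u = sin(t), turning ∫(-cos(t)/sin(t)) dt into ∫(-1/u) du: now ∫(-1/u) du.
Step 2. Evaluate the standard form [assuming u > 0]: now -log(u).
Step 3. Substitute back u = sin(t): now -log(sin(t)).
Answer: -log(sin(t)).


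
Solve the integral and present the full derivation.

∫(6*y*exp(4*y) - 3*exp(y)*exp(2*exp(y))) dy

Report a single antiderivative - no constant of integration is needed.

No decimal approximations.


Step 1. Rewrite: now ∫(6*y*exp(4*y)) dy + ∫(-3*exp(y)*exp(2*exp(y))) dy.
Step 2. Integrate ∫(6*y*exp(4*y)) dy by parts with u = y, dv = (6*exp(4*y)) dy, so v = 3*exp(4*y)/2: now 3*y*exp(4*y)/2 + ∫(-3*exp(y)*exp(2*exp(y))) dy + ∫(-3*exp(4*y)/2) dy.
Step 3. Evaluate the standard form: now 3*y*exp(4*y)/2 - 3*exp(4*y)/8 + ∫(-3*exp(y)*exp(2*exp(y))) dy.
Step 4. Substitute u = exp(y), turning ∫(-3*exp(y)*exp(2*exp(y))) dy into ∫(-3*exp(2*u)) du: now 3*y*exp(4*y)/2 - 3*exp(4*y)/8 + ∫(-3*exp(2*u)) du.
Step 5. Evaluate the standard form: now 3*y*exp(4*y)/2 - 3*exp(2*u)/2 - 3*exp(4*y)/8.
Step 6. Substitute back u = exp(y): now 3*y*exp(4*y)/2 - 3*exp(4*y)/8 - 3*exp(2*exp(y))/2.
Answer: 3*y*exp(4*y)/2 - 3*exp(4*y)/8 - 3*exp(2*exp(y))/2.


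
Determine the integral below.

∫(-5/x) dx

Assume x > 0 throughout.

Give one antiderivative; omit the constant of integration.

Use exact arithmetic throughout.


Answer: -5*log(x).


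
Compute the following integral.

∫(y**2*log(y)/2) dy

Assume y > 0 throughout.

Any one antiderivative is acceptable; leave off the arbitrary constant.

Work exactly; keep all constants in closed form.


Answer: y**3*log(y)/6 - y**3/18.


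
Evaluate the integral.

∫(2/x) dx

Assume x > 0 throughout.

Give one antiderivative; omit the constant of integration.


Answer: 2*log(x).


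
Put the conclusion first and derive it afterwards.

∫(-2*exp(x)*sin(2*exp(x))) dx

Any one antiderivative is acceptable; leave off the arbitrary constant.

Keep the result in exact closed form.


The answer is cos(2*exp(x)).
Step 1. Substitute u = exp(x), turning ∫(-2*exp(x)*sin(2*exp(x))) dx into ∫(-2*sin(2*u)) du: now ∫(-2*sin(2*u)) du.
Step 2. Evaluate the standard form: now cos(2*u).
Step 3. Substitute back u = exp(x): now cos(2*exp(x)).
Answer: cos(2*exp(x)).


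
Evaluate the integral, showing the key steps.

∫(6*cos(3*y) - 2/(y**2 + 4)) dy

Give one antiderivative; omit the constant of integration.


Step 1. Rewrite: now ∫(-2/(y**2 + 4)) dy + ∫(6*cos(3*y)) dy.
Step 2. Evaluate the standard form: now -atan(y/2) + ∫(6*cos(3*y)) dy.
Step 3. Evaluate the standard form: now 2*sin(3*y) - atan(y/2).
Answer: 2*sin(3*y) - atan(y/2).


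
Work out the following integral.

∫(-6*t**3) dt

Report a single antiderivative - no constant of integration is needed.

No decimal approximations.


Answer: -3*t**4/2.


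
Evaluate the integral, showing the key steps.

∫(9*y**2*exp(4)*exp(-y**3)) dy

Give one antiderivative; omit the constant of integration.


Step 1. Substitute u = y**3 - 4, turning ∫(9*y**2*exp(4)*exp(-y**3)) dy into ∫(3*exp(-u)) du: now ∫(3*exp(-u)) du.
Step 2. Evaluate the standard form: now -3*exp(-u).
Step 3. Substitute back u = y**3 - 4: now -3*exp(4 - y**3).
Answer: -3*exp(4 - y**3).


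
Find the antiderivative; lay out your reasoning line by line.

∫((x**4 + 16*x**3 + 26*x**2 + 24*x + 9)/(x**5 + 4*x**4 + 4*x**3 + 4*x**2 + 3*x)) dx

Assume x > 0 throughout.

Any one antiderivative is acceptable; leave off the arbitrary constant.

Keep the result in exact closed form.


Step 1. Decompose ∫((x**4 + 16*x**3 + 26*x**2 + 24*x + 9)/(x**5 + 4*x**4 + 4*x**3 + 4*x**2 + 3*x)) dx by partial fractions, (x**4 + 16*x**3 + 26*x**2 + 24*x + 9)/(x**5 + 4*x**4 + 4*x**3 + 4*x**2 + 3*x) = 4/(x**2 + 1) - 3/(x + 3) + 1/(x + 1) + 3/x: now ∫(3/x) dx + ∫(1/(x + 1)) dx + ∫(-3/(x + 3)) dx + ∫(4/(x**2 + 1)) dx.
Step 2. Evaluate the standard form [assuming x > -3]: now -3*log(x + 3) + ∫(3/x) dx + ∫(1/(x + 1)) dx + ∫(4/(x**2 + 1)) dx.
Step 3. Evaluate the standard form [assuming x > -1]: now log(x + 1) - 3*log(x + 3) + ∫(3/x) dx + ∫(4/(x**2 + 1)) dx.
Step 4. Evaluate the standard form [assuming x > 0]: now 3*log(x) + log(x + 1) - 3*log(x + 3) + ∫(4/(x**2 + 1)) dx.
Step 5. Evaluate the standard form: now 3*log(x) + log(x + 1) - 3*log(x + 3) + 4*atan(x).
Answer: 3*log(x) + log(x + 1) - 3*log(x + 3) + 4*atan(x).


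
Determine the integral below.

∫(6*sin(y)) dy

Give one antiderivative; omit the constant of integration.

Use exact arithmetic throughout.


Answer: -6*cos(y).


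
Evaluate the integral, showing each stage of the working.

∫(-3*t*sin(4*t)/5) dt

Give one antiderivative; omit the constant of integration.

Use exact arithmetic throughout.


Step 1. Integrate ∫(-3*t*sin(4*t)/5) dt by parts with u = t, dv = (-3*sin(4*t)/5) dt, so v = 3*cos(4*t)/20: now 3*t*cos(4*t)/20 + ∫(-3*cos(4*t)/20) dt.
Step 2. Evaluate the standard form: now 3*t*cos(4*t)/20 - 3*sin(4*t)/80.
Answer: 3*t*cos(4*t)/20 - 3*sin(4*t)/80.


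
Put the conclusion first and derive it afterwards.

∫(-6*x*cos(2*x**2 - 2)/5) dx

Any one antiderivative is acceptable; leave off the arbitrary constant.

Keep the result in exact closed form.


The answer is -3*sin(2*x**2 - 2)/10.
Step 1. Substitute u = x**2 - 1, turning ∫(-6*x*cos(2*x**2 - 2)/5) dx into ∫(-3*cos(2*u)/5) du: now ∫(-3*cos(2*u)/5) du.
Step 2. Evaluate the standard form: now -3*sin(2*u)/10.
Step 3. Substitute back u = x**2 - 1: now -3*sin(2*x**2 - 2)/10.
Answer: -3*sin(2*x**2 - 2)/10.


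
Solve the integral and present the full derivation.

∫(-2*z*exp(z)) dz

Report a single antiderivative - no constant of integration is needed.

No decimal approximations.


Step 1. Integrate ∫(-2*z*exp(z)) dz by parts with u = z, dv = (-2*exp(z)) dz, so v = -2*exp(z): now -2*z*exp(z) + ∫(2*exp(z)) dz.
Step 2. Evaluate the standard form: now -2*z*exp(z) + 2*exp(z).
Answer: -2*z*exp(z) + 2*exp(z).


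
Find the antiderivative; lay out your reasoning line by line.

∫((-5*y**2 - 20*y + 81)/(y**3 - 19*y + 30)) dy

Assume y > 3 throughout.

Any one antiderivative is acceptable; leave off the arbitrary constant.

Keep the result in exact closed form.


Step 1. Decompose ∫((-5*y**2 - 20*y + 81)/(y**3 - 19*y + 30)) dy by partial fractions, (-5*y**2 - 20*y + 81)/(y**3 - 19*y + 30) = 1/(y + 5) - 3/(y - 2) - 3/(y - 3): now ∫(-3/(y - 3)) dy + ∫(-3/(y - 2)) dy + ∫(1/(y + 5)) dy.
Step 2. Evaluate the standard form [assuming y > 2]: now -3*log(y - 2) + ∫(-3/(y - 3)) dy + ∫(1/(y + 5)) dy.
Step 3. Evaluate the standard form [assuming y > 3]: now -3*log(y - 3) - 3*log(y - 2) + ∫(1/(y + 5)) dy.
Step 4. Evaluate the standard form [assuming y > -5]: now -3*log(y - 3) - 3*log(y - 2) + log(y + 5).
Answer: -3*log(y - 3) - 3*log(y - 2) + log(y + 5).


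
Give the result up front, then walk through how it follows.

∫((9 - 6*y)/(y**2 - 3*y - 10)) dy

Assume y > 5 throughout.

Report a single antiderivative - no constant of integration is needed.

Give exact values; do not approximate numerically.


The answer is -3*log(y - 5) - 3*log(y + 2).
Step 1. Decompose ∫((9 - 6*y)/(y**2 - 3*y - 10)) dy by partial fractions, (9 - 6*y)/(y**2 - 3*y - 10) = -3/(y + 2) - 3/(y - 5): now ∫(-3/(y - 5)) dy + ∫(-3/(y + 2)) dy.
Step 2. Evaluate the standard form [assuming y > -2]: now -3*log(y + 2) + ∫(-3/(y - 5)) dy.
Step 3. Evaluate the standard form [assuming y > 5]: now -3*log(y - 5) - 3*log(y + 2).
Answer: -3*log(y - 5) - 3*log(y + 2).


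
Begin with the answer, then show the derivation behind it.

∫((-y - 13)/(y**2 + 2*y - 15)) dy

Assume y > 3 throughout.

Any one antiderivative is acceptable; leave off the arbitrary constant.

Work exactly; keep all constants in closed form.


The answer is -2*log(y - 3) + log(y + 5).
Step 1. Decompose ∫((-y - 13)/(y**2 + 2*y - 15)) dy by partial fractions, (-y - 13)/(y**2 + 2*y - 15) = 1/(y + 5) - 2/(y - 3): now ∫(-2/(y - 3)) dy + ∫(1/(y + 5)) dy.
Step 2. Evaluate the standard form [assuming y > 3]: now -2*log(y - 3) + ∫(1/(y + 5)) dy.
Step 3. Evaluate the standard form [assuming y > -5]: now -2*log(y - 3) + log(y + 5).
Answer: -2*log(y - 3) + log(y + 5).


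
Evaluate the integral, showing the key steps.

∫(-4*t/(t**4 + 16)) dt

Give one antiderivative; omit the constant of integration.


Step 1. Substitute u = t**2, turning ∫(-4*t/(t**4 + 16)) dt into ∫(-2/(u**2 + 16)) du: now ∫(-2/(u**2 + 16)) du.
Step 2. Evaluate the standard form: now -atan(u/4)/2.
Step 3. Substitute back u = t**2: now -atan(t**2/4)/2.
Answer: -atan(t**2/4)/2.


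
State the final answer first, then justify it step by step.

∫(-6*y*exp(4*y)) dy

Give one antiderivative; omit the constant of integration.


The answer is -3*y*exp(4*y)/2 + 3*exp(4*y)/8.
Step 1. Integrate ∫(-6*y*exp(4*y)) dy by parts with u = y, dv = (-6*exp(4*y)) dy, so v = -3*exp(4*y)/2: now -3*y*exp(4*y)/2 + ∫(3*exp(4*y)/2) dy.
Step 2. Evaluate the standard form: now -3*y*exp(4*y)/2 + 3*exp(4*y)/8.
Answer: -3*y*exp(4*y)/2 + 3*exp(4*y)/8.


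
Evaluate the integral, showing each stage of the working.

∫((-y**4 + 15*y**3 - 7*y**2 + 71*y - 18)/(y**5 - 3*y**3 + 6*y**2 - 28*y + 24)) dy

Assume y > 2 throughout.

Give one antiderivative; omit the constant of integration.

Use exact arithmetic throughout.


Step 1. Decompose ∫((-y**4 + 15*y**3 - 7*y**2 + 71*y - 18)/(y**5 - 3*y**3 + 6*y**2 - 28*y + 24)) dy by partial fractions, (-y**4 + 15*y**3 - 7*y**2 + 71*y - 18)/(y**5 - 3*y**3 + 6*y**2 - 28*y + 24) = -1/(y**2 + 4) - 3/(y + 3) - 3/(y - 1) + 5/(y - 2): now ∫(5/(y - 2)) dy + ∫(-3/(y - 1)) dy + ∫(-3/(y + 3)) dy + ∫(-1/(y**2 + 4)) dy.
Step 2. Evaluate the standard form [assuming y > 2]: now 5*log(y - 2) + ∫(-3/(y - 1)) dy + ∫(-3/(y + 3)) dy + ∫(-1/(y**2 + 4)) dy.
Step 3. Evaluate the standard form [assuming y > -3]: now 5*log(y - 2) - 3*log(y + 3) + ∫(-3/(y - 1)) dy + ∫(-1/(y**2 + 4)) dy.
Step 4. Evaluate the standard form [assuming y > 1]: now 5*log(y - 2) - 3*log(y - 1) - 3*log(y + 3) + ∫(-1/(y**2 + 4)) dy.
Step 5. Evaluate the standard form: now 5*log(y - 2) - 3*log(y - 1) - 3*log(y + 3) - atan(y/2)/2.
Answer: 5*log(y - 2) - 3*log(y - 1) - 3*log(y + 3) - atan(y/2)/2.


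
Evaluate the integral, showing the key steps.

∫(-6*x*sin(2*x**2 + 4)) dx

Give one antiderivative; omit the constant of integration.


Step 1. Substitute u = x**2 + 2, turning ∫(-6*x*sin(2*x**2 + 4)) dx into ∫(-3*sin(2*u)) du: now ∫(-3*sin(2*u)) du.
Step 2. Evaluate the standard form: now 3*cos(2*u)/2.
Step 3. Substitute back u = x**2 + 2: now 3*cos(2*x**2 + 4)/2.
Answer: 3*cos(2*x**2 + 4)/2.


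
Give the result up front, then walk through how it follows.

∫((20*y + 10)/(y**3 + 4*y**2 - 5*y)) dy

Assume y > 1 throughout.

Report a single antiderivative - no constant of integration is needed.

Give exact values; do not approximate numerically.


The answer is -2*log(y) + 5*log(y - 1) - 3*log(y + 5).
Step 1. Decompose ∫((20*y + 10)/(y**3 + 4*y**2 - 5*y)) dy by partial fractions, (20*y + 10)/(y**3 + 4*y**2 - 5*y) = -3/(y + 5) + 5/(y - 1) - 2/y: now ∫(-2/y) dy + ∫(5/(y - 1)) dy + ∫(-3/(y + 5)) dy.
Step 2. Evaluate the standard form [assuming y > 1]: now 5*log(y - 1) + ∫(-2/y) dy + ∫(-3/(y + 5)) dy.
Step 3. Evaluate the standard form [assuming y > 0]: now -2*log(y) + 5*log(y - 1) + ∫(-3/(y + 5)) dy.
Step 4. Evaluate the standard form [assuming y > -5]: now -2*log(y) + 5*log(y - 1) - 3*log(y + 5).
Answer: -2*log(y) + 5*log(y - 1) - 3*log(y + 5).


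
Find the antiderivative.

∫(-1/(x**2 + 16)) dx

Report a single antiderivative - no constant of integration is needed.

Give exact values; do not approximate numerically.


Answer: -atan(x/4)/4.


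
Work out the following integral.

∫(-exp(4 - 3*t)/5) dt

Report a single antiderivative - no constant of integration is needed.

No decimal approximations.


Answer: exp(4 - 3*t)/15.


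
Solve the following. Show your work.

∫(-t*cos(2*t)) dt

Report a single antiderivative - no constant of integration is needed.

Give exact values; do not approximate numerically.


Step 1. Integrate ∫(-t*cos(2*t)) dt by parts with u = t, dv = (-cos(2*t)) dt, so v = -sin(2*t)/2: now -t*sin(2*t)/2 + ∫(sin(2*t)/2) dt.
Step 2. Evaluate the standard form: now -t*sin(2*t)/2 - cos(2*t)/4.
Answer: -t*sin(2*t)/2 - cos(2*t)/4.


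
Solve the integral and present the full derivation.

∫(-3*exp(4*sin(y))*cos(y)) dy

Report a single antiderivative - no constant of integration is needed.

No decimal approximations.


Step 1. Substitute u = sin(y), turning ∫(-3*exp(4*sin(y))*cos(y)) dy into ∫(-3*exp(4*u)) du: now ∫(-3*exp(4*u)) du.
Step 2. Evaluate the standard form: now -3*exp(4*u)/4.
Step 3. Substitute back u = sin(y): now -3*exp(4*sin(y))/4.
Answer: -3*exp(4*sin(y))/4.


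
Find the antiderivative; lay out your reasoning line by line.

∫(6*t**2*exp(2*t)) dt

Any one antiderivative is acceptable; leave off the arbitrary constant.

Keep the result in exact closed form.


Step 1. Integrate ∫(6*t**2*exp(2*t)) dt by parts with u = t**2, dv = (6*exp(2*t)) dt, so v = 3*exp(2*t): now 3*t**2*exp(2*t) + ∫(-6*t*exp(2*t)) dt.
Step 2. Integrate ∫(-6*t*exp(2*t)) dt by parts with u = t, dv = (-6*exp(2*t)) dt, so v = -3*exp(2*t): now 3*t**2*exp(2*t) - 3*t*exp(2*t) + ∫(3*exp(2*t)) dt.
Step 3. Evaluate the standard form: now 3*t**2*exp(2*t) - 3*t*exp(2*t) + 3*exp(2*t)/2.
Answer: 3*t**2*exp(2*t) - 3*t*exp(2*t) + 3*exp(2*t)/2.


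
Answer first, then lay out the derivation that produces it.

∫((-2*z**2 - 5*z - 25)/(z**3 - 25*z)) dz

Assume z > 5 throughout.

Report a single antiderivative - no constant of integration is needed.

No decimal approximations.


The answer is log(z) - 2*log(z - 5) - log(z + 5).
Step 1. Decompose ∫((-2*z**2 - 5*z - 25)/(z**3 - 25*z)) dz by partial fractions, (-2*z**2 - 5*z - 25)/(z**3 - 25*z) = -1/(z + 5) - 2/(z - 5) + 1/z: now ∫(1/z) dz + ∫(-2/(z - 5)) dz + ∫(-1/(z + 5)) dz.
Step 2. Evaluate the standard form [assuming z > 5]: now -2*log(z - 5) + ∫(1/z) dz + ∫(-1/(z + 5)) dz.
Step 3. Evaluate the standard form [assuming z > 0]: now log(z) - 2*log(z - 5) + ∫(-1/(z + 5)) dz.
Step 4. Evaluate the standard form [assuming z > -5]: now log(z) - 2*log(z - 5) - log(z + 5).
Answer: log(z) - 2*log(z - 5) - log(z + 5).


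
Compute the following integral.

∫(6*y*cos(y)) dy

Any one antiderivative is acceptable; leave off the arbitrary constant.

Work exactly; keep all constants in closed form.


Answer: 6*y*sin(y) + 6*cos(y).


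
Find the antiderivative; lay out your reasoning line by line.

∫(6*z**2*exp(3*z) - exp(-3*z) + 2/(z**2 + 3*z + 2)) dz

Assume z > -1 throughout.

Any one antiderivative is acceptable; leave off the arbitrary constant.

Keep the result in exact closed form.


Step 1. Rewrite: now ∫(6*z**2*exp(3*z)) dz + ∫(2/(z**2 + 3*z + 2)) dz + ∫(-exp(-3*z)) dz.
Step 2. Decompose ∫(2/(z**2 + 3*z + 2)) dz by partial fractions, 2/(z**2 + 3*z + 2) = -2/(z + 2) + 2/(z + 1): now ∫(6*z**2*exp(3*z)) dz + ∫(2/(z + 1)) dz + ∫(-2/(z + 2)) dz + ∫(-exp(-3*z)) dz.
Step 3. Evaluate the standard form [assuming z > -2]: now -2*log(z + 2) + ∫(6*z**2*exp(3*z)) dz + ∫(2/(z + 1)) dz + ∫(-exp(-3*z)) dz.
Step 4. Evaluate the standard form [assuming z > -1]: now 2*log(z + 1) - 2*log(z + 2) + ∫(6*z**2*exp(3*z)) dz + ∫(-exp(-3*z)) dz.
Step 5. Integrate ∫(6*z**2*exp(3*z)) dz by parts with u = z**2, dv = (6*exp(3*z)) dz, so v = 2*exp(3*z): now 2*z**2*exp(3*z) + 2*log(z + 1) - 2*log(z + 2) + ∫(-4*z*exp(3*z)) dz + ∫(-exp(-3*z)) dz.
Step 6. Integrate ∫(-4*z*exp(3*z)) dz by parts with u = z, dv = (-4*exp(3*z)) dz, so v = -4*exp(3*z)/3: now 2*z**2*exp(3*z) - 4*z*exp(3*z)/3 + 2*log(z + 1) - 2*log(z + 2) + ∫(-exp(-3*z)) dz + ∫(4*exp(3*z)/3) dz.
Step 7. Evaluate the standard form: now 2*z**2*exp(3*z) - 4*z*exp(3*z)/3 + 4*exp(3*z)/9 + 2*log(z + 1) - 2*log(z + 2) + ∫(-exp(-3*z)) dz.
Step 8. Evaluate the standard form: now 2*z**2*exp(3*z) - 4*z*exp(3*z)/3 + 4*exp(3*z)/9 + 2*log(z + 1) - 2*log(z + 2) + exp(-3*z)/3.
Answer: 2*z**2*exp(3*z) - 4*z*exp(3*z)/3 + 4*exp(3*z)/9 + 2*log(z + 1) - 2*log(z + 2) + exp(-3*z)/3.


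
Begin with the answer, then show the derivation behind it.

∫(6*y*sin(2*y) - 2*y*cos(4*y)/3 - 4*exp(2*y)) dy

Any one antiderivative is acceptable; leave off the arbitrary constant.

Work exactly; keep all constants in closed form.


The answer is -y*sin(4*y)/6 - 3*y*cos(2*y) - 2*exp(2*y) + 3*sin(2*y)/2 - cos(4*y)/24.
Step 1. Rewrite: now ∫(6*y*sin(2*y)) dy + ∫(-2*y*cos(4*y)/3) dy + ∫(-4*exp(2*y)) dy.
Step 2. Integrate ∫(-2*y*cos(4*y)/3) dy by parts with u = y, dv = (-2*cos(4*y)/3) dy, so v = -sin(4*y)/6: now -y*sin(4*y)/6 + ∫(6*y*sin(2*y)) dy + ∫(-4*exp(2*y)) dy + ∫(sin(4*y)/6) dy.
Step 3. Evaluate the standard form: now -y*sin(4*y)/6 - cos(4*y)/24 + ∫(6*y*sin(2*y)) dy + ∫(-4*exp(2*y)) dy.
Step 4. Integrate ∫(6*y*sin(2*y)) dy by parts with u = y, dv = (6*sin(2*y)) dy, so v = -3*cos(2*y): now -y*sin(4*y)/6 - 3*y*cos(2*y) - cos(4*y)/24 + ∫(-4*exp(2*y)) dy + ∫(3*cos(2*y)) dy.
Step 5. Evaluate the standard form: now -y*sin(4*y)/6 - 3*y*cos(2*y) + 3*sin(2*y)/2 - cos(4*y)/24 + ∫(-4*exp(2*y)) dy.
Step 6. Evaluate the standard form: now -y*sin(4*y)/6 - 3*y*cos(2*y) - 2*exp(2*y) + 3*sin(2*y)/2 - cos(4*y)/24.
Answer: -y*sin(4*y)/6 - 3*y*cos(2*y) - 2*exp(2*y) + 3*sin(2*y)/2 - cos(4*y)/24.


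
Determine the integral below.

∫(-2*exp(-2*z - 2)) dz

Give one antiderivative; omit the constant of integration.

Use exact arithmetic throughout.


Answer: exp(-2*z - 2).


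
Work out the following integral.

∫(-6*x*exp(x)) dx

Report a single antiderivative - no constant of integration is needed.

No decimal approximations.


Answer: -6*x*exp(x) + 6*exp(x).


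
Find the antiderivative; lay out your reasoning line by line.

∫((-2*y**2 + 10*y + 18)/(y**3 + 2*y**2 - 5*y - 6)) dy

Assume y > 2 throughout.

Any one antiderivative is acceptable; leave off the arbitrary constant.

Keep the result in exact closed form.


Step 1. Decompose ∫((-2*y**2 + 10*y + 18)/(y**3 + 2*y**2 - 5*y - 6)) dy by partial fractions, (-2*y**2 + 10*y + 18)/(y**3 + 2*y**2 - 5*y - 6) = -3/(y + 3) - 1/(y + 1) + 2/(y - 2): now ∫(2/(y - 2)) dy + ∫(-1/(y + 1)) dy + ∫(-3/(y + 3)) dy.
Step 2. Evaluate the standard form [assuming y > -3]: now -3*log(y + 3) + ∫(2/(y - 2)) dy + ∫(-1/(y + 1)) dy.
Step 3. Evaluate the standard form [assuming y > -1]: now -log(y + 1) - 3*log(y + 3) + ∫(2/(y - 2)) dy.
Step 4. Evaluate the standard form [assuming y > 2]: now 2*log(y - 2) - log(y + 1) - 3*log(y + 3).
Answer: 2*log(y - 2) - log(y + 1) - 3*log(y + 3).


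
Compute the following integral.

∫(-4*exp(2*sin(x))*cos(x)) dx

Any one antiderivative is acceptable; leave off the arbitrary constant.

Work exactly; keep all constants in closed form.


Answer: -2*exp(2*sin(x)).


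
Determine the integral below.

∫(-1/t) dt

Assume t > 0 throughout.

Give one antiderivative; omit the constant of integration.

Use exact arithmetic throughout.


Answer: -log(t).


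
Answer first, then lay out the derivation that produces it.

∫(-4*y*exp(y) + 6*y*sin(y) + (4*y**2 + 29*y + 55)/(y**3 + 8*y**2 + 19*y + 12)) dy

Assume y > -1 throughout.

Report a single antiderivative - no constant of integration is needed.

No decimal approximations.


The answer is -4*y*exp(y) - 6*y*cos(y) + 4*exp(y) + 5*log(y + 1) - 2*log(y + 3) + log(y + 4) + 6*sin(y).
Step 1. Rewrite: now ∫(-4*y*exp(y)) dy + ∫(6*y*sin(y)) dy + ∫((4*y**2 + 29*y + 55)/(y**3 + 8*y**2 + 19*y + 12)) dy.
Step 2. Integrate ∫(-4*y*exp(y)) dy by parts with u = y, dv = (-4*exp(y)) dy, so v = -4*exp(y): now -4*y*exp(y) + ∫(6*y*sin(y)) dy + ∫((4*y**2 + 29*y + 55)/(y**3 + 8*y**2 + 19*y + 12)) dy + ∫(4*exp(y)) dy.
Step 3. Evaluate the standard form: now -4*y*exp(y) + 4*exp(y) + ∫(6*y*sin(y)) dy + ∫((4*y**2 + 29*y + 55)/(y**3 + 8*y**2 + 19*y + 12)) dy.
Step 4. Integrate ∫(6*y*sin(y)) dy by parts with u = y, dv = (6*sin(y)) dy, so v = -6*cos(y): now -4*y*exp(y) - 6*y*cos(y) + 4*exp(y) + ∫((4*y**2 + 29*y + 55)/(y**3 + 8*y**2 + 19*y + 12)) dy + ∫(6*cos(y)) dy.
Step 5. Evaluate the standard form: now -4*y*exp(y) - 6*y*cos(y) + 4*exp(y) + 6*sin(y) + ∫((4*y**2 + 29*y + 55)/(y**3 + 8*y**2 + 19*y + 12)) dy.
Step 6. Decompose ∫((4*y**2 + 29*y + 55)/(y**3 + 8*y**2 + 19*y + 12)) dy by partial fractions, (4*y**2 + 29*y + 55)/(y**3 + 8*y**2 + 19*y + 12) = 1/(y + 4) - 2/(y + 3) + 5/(y + 1): now -4*y*exp(y) - 6*y*cos(y) + 4*exp(y) + 6*sin(y) + ∫(5/(y + 1)) dy + ∫(-2/(y + 3)) dy + ∫(1/(y + 4)) dy.
Step 7. Evaluate the standard form [assuming y > -3]: now -4*y*exp(y) - 6*y*cos(y) + 4*exp(y) - 2*log(y + 3) + 6*sin(y) + ∫(5/(y + 1)) dy + ∫(1/(y + 4)) dy.
Step 8. Evaluate the standard form [assuming y > -1]: now -4*y*exp(y) - 6*y*cos(y) + 4*exp(y) + 5*log(y + 1) - 2*log(y + 3) + 6*sin(y) + ∫(1/(y + 4)) dy.
Step 9. Evaluate the standard form [assuming y > -4]: now -4*y*exp(y) - 6*y*cos(y) + 4*exp(y) + 5*log(y + 1) - 2*log(y + 3) + log(y + 4) + 6*sin(y).
Answer: -4*y*exp(y) - 6*y*cos(y) + 4*exp(y) + 5*log(y + 1) - 2*log(y + 3) + log(y + 4) + 6*sin(y).


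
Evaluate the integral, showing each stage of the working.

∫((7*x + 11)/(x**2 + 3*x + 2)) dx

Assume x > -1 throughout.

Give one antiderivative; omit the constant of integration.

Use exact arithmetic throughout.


Step 1. Decompose ∫((7*x + 11)/(x**2 + 3*x + 2)) dx by partial fractions, (7*x + 11)/(x**2 + 3*x + 2) = 3/(x + 2) + 4/(x + 1): now ∫(4/(x + 1)) dx + ∫(3/(x + 2)) dx.
Step 2. Evaluate the standard form [assuming x > -1]: now 4*log(x + 1) + ∫(3/(x + 2)) dx.
Step 3. Evaluate the standard form [assuming x > -2]: now 4*log(x + 1) + 3*log(x + 2).
Answer: 4*log(x + 1) + 3*log(x + 2).


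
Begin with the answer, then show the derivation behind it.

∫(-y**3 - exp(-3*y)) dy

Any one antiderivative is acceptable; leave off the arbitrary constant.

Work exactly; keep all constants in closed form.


The answer is -y**4/4 + exp(-3*y)/3.
Step 1. Rewrite: now ∫(-y**3) dy + ∫(-exp(-3*y)) dy.
Step 2. Evaluate the standard form: now -y**4/4 + ∫(-exp(-3*y)) dy.
Step 3. Evaluate the standard form: now -y**4/4 + exp(-3*y)/3.
Answer: -y**4/4 + exp(-3*y)/3.


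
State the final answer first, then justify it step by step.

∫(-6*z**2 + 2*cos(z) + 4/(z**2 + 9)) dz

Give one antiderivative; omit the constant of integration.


The answer is -2*z**3 + 2*sin(z) + 4*atan(z/3)/3.
Step 1. Rewrite: now ∫(-6*z**2) dz + ∫(4/(z**2 + 9)) dz + ∫(2*cos(z)) dz.
Step 2. Evaluate the standard form: now -2*z**3 + ∫(4/(z**2 + 9)) dz + ∫(2*cos(z)) dz.
Step 3. Evaluate the standard form: now -2*z**3 + 2*sin(z) + ∫(4/(z**2 + 9)) dz.
Step 4. Evaluate the standard form: now -2*z**3 + 2*sin(z) + 4*atan(z/3)/3.
Answer: -2*z**3 + 2*sin(z) + 4*atan(z/3)/3.


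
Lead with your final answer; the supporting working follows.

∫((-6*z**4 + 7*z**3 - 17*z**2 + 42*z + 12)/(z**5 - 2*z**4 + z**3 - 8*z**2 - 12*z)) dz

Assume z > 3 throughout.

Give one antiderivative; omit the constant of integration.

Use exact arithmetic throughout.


The answer is -log(z) - 2*log(z - 3) - 3*log(z + 1) - atan(z/2).
Step 1. Decompose ∫((-6*z**4 + 7*z**3 - 17*z**2 + 42*z + 12)/(z**5 - 2*z**4 + z**3 - 8*z**2 - 12*z)) dz by partial fractions, (-6*z**4 + 7*z**3 - 17*z**2 + 42*z + 12)/(z**5 - 2*z**4 + z**3 - 8*z**2 - 12*z) = -2/(z**2 + 4) - 3/(z + 1) - 2/(z - 3) - 1/z: now ∫(-1/z) dz + ∫(-2/(z - 3)) dz + ∫(-3/(z + 1)) dz + ∫(-2/(z**2 + 4)) dz.
Step 2. Evaluate the standard form [assuming z > 0]: now -log(z) + ∫(-2/(z - 3)) dz + ∫(-3/(z + 1)) dz + ∫(-2/(z**2 + 4)) dz.
Step 3. Evaluate the standard form [assuming z > -1]: now -log(z) - 3*log(z + 1) + ∫(-2/(z - 3)) dz + ∫(-2/(z**2 + 4)) dz.
Step 4. Evaluate the standard form [assuming z > 3]: now -log(z) - 2*log(z - 3) - 3*log(z + 1) + ∫(-2/(z**2 + 4)) dz.
Step 5. Evaluate the standard form: now -log(z) - 2*log(z - 3) - 3*log(z + 1) - atan(z/2).
Answer: -log(z) - 2*log(z - 3) - 3*log(z + 1) - atan(z/2).


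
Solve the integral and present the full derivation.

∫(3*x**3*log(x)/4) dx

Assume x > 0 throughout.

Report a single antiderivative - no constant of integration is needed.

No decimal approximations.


Step 1. Integrate ∫(3*x**3*log(x)/4) dx by parts with u = log(x), dv = (3*x**3/4) dx, so v = 3*x**4/16 [assuming x > 0]: now 3*x**4*log(x)/16 + ∫(-3*x**3/16) dx.
Step 2. Evaluate the standard form: now 3*x**4*log(x)/16 - 3*x**4/64.
Answer: 3*x**4*log(x)/16 - 3*x**4/64.


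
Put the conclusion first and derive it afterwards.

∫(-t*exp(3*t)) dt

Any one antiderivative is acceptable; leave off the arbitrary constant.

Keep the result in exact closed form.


The answer is -t*exp(3*t)/3 + exp(3*t)/9.
Step 1. Integrate ∫(-t*exp(3*t)) dt by parts with u = t, dv = (-exp(3*t)) dt, so v = -exp(3*t)/3: now -t*exp(3*t)/3 + ∫(exp(3*t)/3) dt.
Step 2. Evaluate the standard form: now -t*exp(3*t)/3 + exp(3*t)/9.
Answer: -t*exp(3*t)/3 + exp(3*t)/9.


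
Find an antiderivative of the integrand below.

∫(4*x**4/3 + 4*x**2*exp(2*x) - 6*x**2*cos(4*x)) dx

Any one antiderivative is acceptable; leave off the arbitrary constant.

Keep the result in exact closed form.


Answer: 4*x**5/15 + 2*x**2*exp(2*x) - 3*x**2*sin(4*x)/2 - 2*x*exp(2*x) - 3*x*cos(4*x)/4 + exp(2*x) + 3*sin(4*x)/16.


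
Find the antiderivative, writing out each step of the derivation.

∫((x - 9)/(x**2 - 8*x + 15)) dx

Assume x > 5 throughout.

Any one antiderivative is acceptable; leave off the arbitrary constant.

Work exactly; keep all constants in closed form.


Step 1. Decompose ∫((x - 9)/(x**2 - 8*x + 15)) dx by partial fractions, (x - 9)/(x**2 - 8*x + 15) = 3/(x - 3) - 2/(x - 5): now ∫(-2/(x - 5)) dx + ∫(3/(x - 3)) dx.
Step 2. Evaluate the standard form [assuming x > 3]: now 3*log(x - 3) + ∫(-2/(x - 5)) dx.
Step 3. Evaluate the standard form [assuming x > 5]: now -2*log(x - 5) + 3*log(x - 3).
Answer: -2*log(x - 5) + 3*log(x - 3).


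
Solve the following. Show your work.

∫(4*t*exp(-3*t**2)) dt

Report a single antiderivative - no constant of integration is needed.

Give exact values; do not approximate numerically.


Step 1. Substitute u = t**2, turning ∫(4*t*exp(-3*t**2)) dt into ∫(2*exp(-3*u)) du: now ∫(2*exp(-3*u)) du.
Step 2. Evaluate the standard form: now -2*exp(-3*u)/3.
Step 3. Substitute back u = t**2: now -2*exp(-3*t**2)/3.
Answer: -2*exp(-3*t**2)/3.


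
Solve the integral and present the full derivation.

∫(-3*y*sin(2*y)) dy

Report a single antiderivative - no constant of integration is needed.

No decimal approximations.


Step 1. Integrate ∫(-3*y*sin(2*y)) dy by parts with u = y, dv = (-3*sin(2*y)) dy, so v = 3*cos(2*y)/2: now 3*y*cos(2*y)/2 + ∫(-3*cos(2*y)/2) dy.
Step 2. Evaluate the standard form: now 3*y*cos(2*y)/2 - 3*sin(2*y)/4.
Answer: 3*y*cos(2*y)/2 - 3*sin(2*y)/4.


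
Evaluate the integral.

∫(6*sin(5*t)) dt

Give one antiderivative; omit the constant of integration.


Answer: -6*cos(5*t)/5.


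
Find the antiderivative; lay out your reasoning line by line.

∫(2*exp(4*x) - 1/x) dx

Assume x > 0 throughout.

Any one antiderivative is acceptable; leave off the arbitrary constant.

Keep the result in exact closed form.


Step 1. Rewrite: now ∫(-1/x) dx + ∫(2*exp(4*x)) dx.
Step 2. Evaluate the standard form [assuming x > 0]: now -log(x) + ∫(2*exp(4*x)) dx.
Step 3. Evaluate the standard form: now exp(4*x)/2 - log(x).
Answer: exp(4*x)/2 - log(x).


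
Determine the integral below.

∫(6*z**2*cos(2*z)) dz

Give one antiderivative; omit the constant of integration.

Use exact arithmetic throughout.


Answer: 3*z**2*sin(2*z) + 3*z*cos(2*z) - 3*sin(2*z)/2.


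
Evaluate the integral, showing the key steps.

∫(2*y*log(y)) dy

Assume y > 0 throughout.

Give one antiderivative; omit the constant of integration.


Step 1. Integrate ∫(2*y*log(y)) dy by parts with u = log(y), dv = (2*y) dy, so v = y**2 [assuming y > 0]: now y**2*log(y) + ∫(-y) dy.
Step 2. Evaluate the standard form: now y**2*log(y) - y**2/2.
Answer: y**2*log(y) - y**2/2.


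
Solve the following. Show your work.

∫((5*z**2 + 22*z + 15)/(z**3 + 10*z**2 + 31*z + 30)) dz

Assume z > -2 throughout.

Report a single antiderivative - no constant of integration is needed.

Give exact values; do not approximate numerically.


Step 1. Decompose ∫((5*z**2 + 22*z + 15)/(z**3 + 10*z**2 + 31*z + 30)) dz by partial fractions, (5*z**2 + 22*z + 15)/(z**3 + 10*z**2 + 31*z + 30) = 5/(z + 5) + 3/(z + 3) - 3/(z + 2): now ∫(-3/(z + 2)) dz + ∫(3/(z + 3)) dz + ∫(5/(z + 5)) dz.
Step 2. Evaluate the standard form [assuming z > -5]: now 5*log(z + 5) + ∫(-3/(z + 2)) dz + ∫(3/(z + 3)) dz.
Step 3. Evaluate the standard form [assuming z > -2]: now -3*log(z + 2) + 5*log(z + 5) + ∫(3/(z + 3)) dz.
Step 4. Evaluate the standard form [assuming z > -3]: now -3*log(z + 2) + 3*log(z + 3) + 5*log(z + 5).
Answer: -3*log(z + 2) + 3*log(z + 3) + 5*log(z + 5).


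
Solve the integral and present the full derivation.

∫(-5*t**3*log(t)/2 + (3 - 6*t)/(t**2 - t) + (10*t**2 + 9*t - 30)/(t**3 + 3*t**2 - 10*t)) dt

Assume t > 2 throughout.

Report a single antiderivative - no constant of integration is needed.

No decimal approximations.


Step 1. Rewrite: now ∫(-5*t**3*log(t)/2) dt + ∫((3 - 6*t)/(t**2 - t)) dt + ∫((10*t**2 + 9*t - 30)/(t**3 + 3*t**2 - 10*t)) dt.
Step 2. Decompose ∫((3 - 6*t)/(t**2 - t)) dt by partial fractions, (3 - 6*t)/(t**2 - t) = -3/(t - 1) - 3/t: now ∫(-3/t) dt + ∫(-5*t**3*log(t)/2) dt + ∫((10*t**2 + 9*t - 30)/(t**3 + 3*t**2 - 10*t)) dt + ∫(-3/(t - 1)) dt.
Step 3. Evaluate the standard form [assuming t > 0]: now -3*log(t) + ∫(-5*t**3*log(t)/2) dt + ∫((10*t**2 + 9*t - 30)/(t**3 + 3*t**2 - 10*t)) dt + ∫(-3/(t - 1)) dt.
Step 4. Evaluate the standard form [assuming t > 1]: now -3*log(t) - 3*log(t - 1) + ∫(-5*t**3*log(t)/2) dt + ∫((10*t**2 + 9*t - 30)/(t**3 + 3*t**2 - 10*t)) dt.
Step 5. Decompose ∫((10*t**2 + 9*t - 30)/(t**3 + 3*t**2 - 10*t)) dt by partial fractions, (10*t**2 + 9*t - 30)/(t**3 + 3*t**2 - 10*t) = 5/(t + 5) + 2/(t - 2) + 3/t: now -3*log(t) - 3*log(t - 1) + ∫(3/t) dt + ∫(-5*t**3*log(t)/2) dt + ∫(2/(t - 2)) dt + ∫(5/(t + 5)) dt.
Step 6. Evaluate the standard form [assuming t > 0]: now -3*log(t - 1) + ∫(-5*t**3*log(t)/2) dt + ∫(2/(t - 2)) dt + ∫(5/(t + 5)) dt.
Step 7. Evaluate the standard form [assuming t > 2]: now 2*log(t - 2) - 3*log(t - 1) + ∫(-5*t**3*log(t)/2) dt + ∫(5/(t + 5)) dt.
Step 8. Evaluate the standard form [assuming t > -5]: now 2*log(t - 2) - 3*log(t - 1) + 5*log(t + 5) + ∫(-5*t**3*log(t)/2) dt.
Step 9. Integrate ∫(-5*t**3*log(t)/2) dt by parts with u = log(t), dv = (-5*t**3/2) dt, so v = -5*t**4/8 [assuming t > 0]: now -5*t**4*log(t)/8 + 2*log(t - 2) - 3*log(t - 1) + 5*log(t + 5) + ∫(5*t**3/8) dt.
Step 10. Evaluate the standard form: now -5*t**4*log(t)/8 + 5*t**4/32 + 2*log(t - 2) - 3*log(t - 1) + 5*log(t + 5).
Answer: -5*t**4*log(t)/8 + 5*t**4/32 + 2*log(t - 2) - 3*log(t - 1) + 5*log(t + 5).


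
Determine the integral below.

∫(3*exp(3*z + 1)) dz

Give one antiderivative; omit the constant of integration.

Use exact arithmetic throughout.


Answer: exp(3*z + 1).


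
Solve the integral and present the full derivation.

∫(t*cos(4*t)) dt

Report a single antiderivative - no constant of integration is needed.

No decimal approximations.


Step 1. Integrate ∫(t*cos(4*t)) dt by parts with u = t, dv = (cos(4*t)) dt, so v = sin(4*t)/4: now t*sin(4*t)/4 + ∫(-sin(4*t)/4) dt.
Step 2. Evaluate the standard form: now t*sin(4*t)/4 + cos(4*t)/16.
Answer: t*sin(4*t)/4 + cos(4*t)/16.


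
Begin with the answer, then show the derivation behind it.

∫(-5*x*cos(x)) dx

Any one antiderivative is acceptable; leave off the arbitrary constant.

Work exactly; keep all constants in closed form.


The answer is -5*x*sin(x) - 5*cos(x).
Step 1. Integrate ∫(-5*x*cos(x)) dx by parts with u = x, dv = (-5*cos(x)) dx, so v = -5*sin(x): now -5*x*sin(x) + ∫(5*sin(x)) dx.
Step 2. Evaluate the standard form: now -5*x*sin(x) - 5*cos(x).
Answer: -5*x*sin(x) - 5*cos(x).


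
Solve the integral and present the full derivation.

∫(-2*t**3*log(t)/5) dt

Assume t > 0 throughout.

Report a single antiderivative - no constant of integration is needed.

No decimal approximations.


Step 1. Integrate ∫(-2*t**3*log(t)/5) dt by parts with u = log(t), dv = (-2*t**3/5) dt, so v = -t**4/10 [assuming t > 0]: now -t**4*log(t)/10 + ∫(t**3/10) dt.
Step 2. Evaluate the standard form: now -t**4*log(t)/10 + t**4/40.
Answer: -t**4*log(t)/10 + t**4/40.


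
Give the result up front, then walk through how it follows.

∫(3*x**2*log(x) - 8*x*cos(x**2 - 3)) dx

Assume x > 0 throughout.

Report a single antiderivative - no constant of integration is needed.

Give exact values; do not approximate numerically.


The answer is x**3*log(x) - x**3/3 - 4*sin(x**2 - 3).
Step 1. Rewrite: now ∫(-8*x*cos(x**2 - 3)) dx + ∫(3*x**2*log(x)) dx.
Step 2. Substitute u = x**2 - 3, turning ∫(-8*x*cos(x**2 - 3)) dx into ∫(-4*cos(u)) du: now ∫(3*x**2*log(x)) dx + ∫(-4*cos(u)) du.
Step 3. Evaluate the standard form: now -4*sin(u) + ∫(3*x**2*log(x)) dx.
Step 4. Substitute back u = x**2 - 3: now -4*sin(x**2 - 3) + ∫(3*x**2*log(x)) dx.
Step 5. Integrate ∫(3*x**2*log(x)) dx by parts with u = log(x), dv = (3*x**2) dx, so v = x**3 [assuming x > 0]: now x**3*log(x) - 4*sin(x**2 - 3) + ∫(-x**2) dx.
Step 6. Evaluate the standard form: now x**3*log(x) - x**3/3 - 4*sin(x**2 - 3).
Answer: x**3*log(x) - x**3/3 - 4*sin(x**2 - 3).


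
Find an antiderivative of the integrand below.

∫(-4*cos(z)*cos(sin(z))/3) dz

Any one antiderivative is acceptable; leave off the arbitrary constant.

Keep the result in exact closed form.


Answer: -4*sin(sin(z))/3.


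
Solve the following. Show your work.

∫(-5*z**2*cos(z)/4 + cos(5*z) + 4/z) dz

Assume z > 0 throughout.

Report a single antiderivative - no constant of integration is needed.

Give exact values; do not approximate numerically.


Step 1. Rewrite: now ∫(4/z) dz + ∫(-5*z**2*cos(z)/4) dz + ∫(cos(5*z)) dz.
Step 2. Integrate ∫(-5*z**2*cos(z)/4) dz by parts with u = z**2, dv = (-5*cos(z)/4) dz, so v = -5*sin(z)/4: now -5*z**2*sin(z)/4 + ∫(4/z) dz + ∫(5*z*sin(z)/2) dz + ∫(cos(5*z)) dz.
Step 3. Integrate ∫(5*z*sin(z)/2) dz by parts with u = z, dv = (5*sin(z)/2) dz, so v = -5*cos(z)/2: now -5*z**2*sin(z)/4 - 5*z*cos(z)/2 + ∫(4/z) dz + ∫(5*cos(z)/2) dz + ∫(cos(5*z)) dz.
Step 4. Evaluate the standard form: now -5*z**2*sin(z)/4 - 5*z*cos(z)/2 + 5*sin(z)/2 + ∫(4/z) dz + ∫(cos(5*z)) dz.
Step 5. Evaluate the standard form: now -5*z**2*sin(z)/4 - 5*z*cos(z)/2 + 5*sin(z)/2 + sin(5*z)/5 + ∫(4/z) dz.
Step 6. Evaluate the standard form [assuming z > 0]: now -5*z**2*sin(z)/4 - 5*z*cos(z)/2 + 4*log(z) + 5*sin(z)/2 + sin(5*z)/5.
Answer: -5*z**2*sin(z)/4 - 5*z*cos(z)/2 + 4*log(z) + 5*sin(z)/2 + sin(5*z)/5.


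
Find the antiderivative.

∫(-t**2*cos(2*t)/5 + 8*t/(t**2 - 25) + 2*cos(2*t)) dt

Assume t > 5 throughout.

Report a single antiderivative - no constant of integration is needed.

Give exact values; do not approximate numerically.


Answer: -t**2*sin(2*t)/10 - t*cos(2*t)/10 + 4*log(t - 5) + 4*log(t + 5) + 21*sin(2*t)/20.


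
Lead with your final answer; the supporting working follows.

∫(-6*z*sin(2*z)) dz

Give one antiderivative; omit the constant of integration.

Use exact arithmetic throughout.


The answer is 3*z*cos(2*z) - 3*sin(2*z)/2.
Step 1. Integrate ∫(-6*z*sin(2*z)) dz by parts with u = z, dv = (-6*sin(2*z)) dz, so v = 3*cos(2*z): now 3*z*cos(2*z) + ∫(-3*cos(2*z)) dz.
Step 2. Evaluate the standard form: now 3*z*cos(2*z) - 3*sin(2*z)/2.
Answer: 3*z*cos(2*z) - 3*sin(2*z)/2.


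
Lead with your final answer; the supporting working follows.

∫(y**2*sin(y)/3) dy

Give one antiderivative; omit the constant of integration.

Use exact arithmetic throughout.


The answer is -y**2*cos(y)/3 + 2*y*sin(y)/3 + 2*cos(y)/3.
Step 1. Integrate ∫(y**2*sin(y)/3) dy by parts with u = y**2, dv = (sin(y)/3) dy, so v = -cos(y)/3: now -y**2*cos(y)/3 + ∫(2*y*cos(y)/3) dy.
Step 2. Integrate ∫(2*y*cos(y)/3) dy by parts with u = y, dv = (2*cos(y)/3) dy, so v = 2*sin(y)/3: now -y**2*cos(y)/3 + 2*y*sin(y)/3 + ∫(-2*sin(y)/3) dy.
Step 3. Evaluate the standard form: now -y**2*cos(y)/3 + 2*y*sin(y)/3 + 2*cos(y)/3.
Answer: -y**2*cos(y)/3 + 2*y*sin(y)/3 + 2*cos(y)/3.


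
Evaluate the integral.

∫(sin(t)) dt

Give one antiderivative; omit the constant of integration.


Answer: -cos(t).


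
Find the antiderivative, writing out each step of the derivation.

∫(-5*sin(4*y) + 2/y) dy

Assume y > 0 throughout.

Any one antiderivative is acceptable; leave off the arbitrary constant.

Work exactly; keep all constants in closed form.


Step 1. Rewrite: now ∫(2/y) dy + ∫(-5*sin(4*y)) dy.
Step 2. Evaluate the standard form: now 5*cos(4*y)/4 + ∫(2/y) dy.
Step 3. Evaluate the standard form [assuming y > 0]: now 2*log(y) + 5*cos(4*y)/4.
Answer: 2*log(y) + 5*cos(4*y)/4.


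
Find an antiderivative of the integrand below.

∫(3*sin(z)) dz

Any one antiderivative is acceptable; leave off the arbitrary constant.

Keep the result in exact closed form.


Answer: -3*cos(z).


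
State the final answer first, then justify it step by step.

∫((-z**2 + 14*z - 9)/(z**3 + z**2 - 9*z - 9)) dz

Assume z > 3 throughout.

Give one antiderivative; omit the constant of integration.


The answer is log(z - 3) + 3*log(z + 1) - 5*log(z + 3).
Step 1. Decompose ∫((-z**2 + 14*z - 9)/(z**3 + z**2 - 9*z - 9)) dz by partial fractions, (-z**2 + 14*z - 9)/(z**3 + z**2 - 9*z - 9) = -5/(z + 3) + 3/(z + 1) + 1/(z - 3): now ∫(1/(z - 3)) dz + ∫(3/(z + 1)) dz + ∫(-5/(z + 3)) dz.
Step 2. Evaluate the standard form [assuming z > -1]: now 3*log(z + 1) + ∫(1/(z - 3)) dz + ∫(-5/(z + 3)) dz.
Step 3. Evaluate the standard form [assuming z > -3]: now 3*log(z + 1) - 5*log(z + 3) + ∫(1/(z - 3)) dz.
Step 4. Evaluate the standard form [assuming z > 3]: now log(z - 3) + 3*log(z + 1) - 5*log(z + 3).
Answer: log(z - 3) + 3*log(z + 1) - 5*log(z + 3).


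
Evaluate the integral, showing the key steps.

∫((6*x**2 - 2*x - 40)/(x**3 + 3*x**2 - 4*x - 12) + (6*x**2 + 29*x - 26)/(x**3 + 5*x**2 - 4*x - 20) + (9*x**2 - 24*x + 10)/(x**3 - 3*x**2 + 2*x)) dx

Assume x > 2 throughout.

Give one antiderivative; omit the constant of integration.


Step 1. Rewrite: now ∫((6*x**2 - 2*x - 40)/(x**3 + 3*x**2 - 4*x - 12)) dx + ∫((6*x**2 + 29*x - 26)/(x**3 + 5*x**2 - 4*x - 20)) dx + ∫((9*x**2 - 24*x + 10)/(x**3 - 3*x**2 + 2*x)) dx.
Step 2. Decompose ∫((6*x**2 - 2*x - 40)/(x**3 + 3*x**2 - 4*x - 12)) dx by partial fractions, (6*x**2 - 2*x - 40)/(x**3 + 3*x**2 - 4*x - 12) = 4/(x + 3) + 3/(x + 2) - 1/(x - 2): now ∫((6*x**2 + 29*x - 26)/(x**3 + 5*x**2 - 4*x - 20)) dx + ∫((9*x**2 - 24*x + 10)/(x**3 - 3*x**2 + 2*x)) dx + ∫(-1/(x - 2)) dx + ∫(3/(x + 2)) dx + ∫(4/(x + 3)) dx.
Step 3. Evaluate the standard form [assuming x > -2]: now 3*log(x + 2) + ∫((6*x**2 + 29*x - 26)/(x**3 + 5*x**2 - 4*x - 20)) dx + ∫((9*x**2 - 24*x + 10)/(x**3 - 3*x**2 + 2*x)) dx + ∫(-1/(x - 2)) dx + ∫(4/(x + 3)) dx.
Step 4. Evaluate the standard form [assuming x > 2]: now -log(x - 2) + 3*log(x + 2) + ∫((6*x**2 + 29*x - 26)/(x**3 + 5*x**2 - 4*x - 20)) dx + ∫((9*x**2 - 24*x + 10)/(x**3 - 3*x**2 + 2*x)) dx + ∫(4/(x + 3)) dx.
Step 5. Evaluate the standard form [assuming x > -3]: now -log(x - 2) + 3*log(x + 2) + 4*log(x + 3) + ∫((6*x**2 + 29*x - 26)/(x**3 + 5*x**2 - 4*x - 20)) dx + ∫((9*x**2 - 24*x + 10)/(x**3 - 3*x**2 + 2*x)) dx.
Step 6. Decompose ∫((6*x**2 + 29*x - 26)/(x**3 + 5*x**2 - 4*x - 20)) dx by partial fractions, (6*x**2 + 29*x - 26)/(x**3 + 5*x**2 - 4*x - 20) = -1/(x + 5) + 5/(x + 2) + 2/(x - 2): now -log(x - 2) + 3*log(x + 2) + 4*log(x + 3) + ∫((9*x**2 - 24*x + 10)/(x**3 - 3*x**2 + 2*x)) dx + ∫(2/(x - 2)) dx + ∫(5/(x + 2)) dx + ∫(-1/(x + 5)) dx.
Step 7. Evaluate the standard form [assuming x > -5]: now -log(x - 2) + 3*log(x + 2) + 4*log(x + 3) - log(x + 5) + ∫((9*x**2 - 24*x + 10)/(x**3 - 3*x**2 + 2*x)) dx + ∫(2/(x - 2)) dx + ∫(5/(x + 2)) dx.
Step 8. Evaluate the standard form [assuming x > -2]: now -log(x - 2) + 8*log(x + 2) + 4*log(x + 3) - log(x + 5) + ∫((9*x**2 - 24*x + 10)/(x**3 - 3*x**2 + 2*x)) dx + ∫(2/(x - 2)) dx.
Step 9. Evaluate the standard form [assuming x > 2]: now log(x - 2) + 8*log(x + 2) + 4*log(x + 3) - log(x + 5) + ∫((9*x**2 - 24*x + 10)/(x**3 - 3*x**2 + 2*x)) dx.
Step 10. Decompose ∫((9*x**2 - 24*x + 10)/(x**3 - 3*x**2 + 2*x)) dx by partial fractions, (9*x**2 - 24*x + 10)/(x**3 - 3*x**2 + 2*x) = 5/(x - 1) - 1/(x - 2) + 5/x: now log(x - 2) + 8*log(x + 2) + 4*log(x + 3) - log(x + 5) + ∫(5/x) dx + ∫(-1/(x - 2)) dx + ∫(5/(x - 1)) dx.
Step 11. Evaluate the standard form [assuming x > 2]: now 8*log(x + 2) + 4*log(x + 3) - log(x + 5) + ∫(5/x) dx + ∫(5/(x - 1)) dx.
Step 12. Evaluate the standard form [assuming x > 1]: now 5*log(x - 1) + 8*log(x + 2) + 4*log(x + 3) - log(x + 5) + ∫(5/x) dx.
Step 13. Evaluate the standard form [assuming x > 0]: now 5*log(x) + 5*log(x - 1) + 8*log(x + 2) + 4*log(x + 3) - log(x + 5).
Answer: 5*log(x) + 5*log(x - 1) + 8*log(x + 2) + 4*log(x + 3) - log(x + 5).
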